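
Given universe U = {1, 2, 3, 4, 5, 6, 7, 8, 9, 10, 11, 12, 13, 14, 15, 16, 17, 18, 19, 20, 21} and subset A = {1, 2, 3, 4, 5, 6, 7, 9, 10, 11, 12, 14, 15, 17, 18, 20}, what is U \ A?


Aᶜ = U \ A = elements in U but not in A
U = {1, 2, 3, 4, 5, 6, 7, 8, 9, 10, 11, 12, 13, 14, 15, 16, 17, 18, 19, 20, 21}
A = {1, 2, 3, 4, 5, 6, 7, 9, 10, 11, 12, 14, 15, 17, 18, 20}
Aᶜ = {8, 13, 16, 19, 21}

Aᶜ = {8, 13, 16, 19, 21}


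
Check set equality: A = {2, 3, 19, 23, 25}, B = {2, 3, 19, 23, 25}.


Two sets are equal iff they have exactly the same elements.
A = {2, 3, 19, 23, 25}
B = {2, 3, 19, 23, 25}
Same elements → A = B

Yes, A = B


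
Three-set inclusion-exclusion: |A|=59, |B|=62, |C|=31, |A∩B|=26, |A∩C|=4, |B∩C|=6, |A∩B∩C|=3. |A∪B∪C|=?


|A∪B∪C| = |A|+|B|+|C| - |A∩B|-|A∩C|-|B∩C| + |A∩B∩C|
= 59+62+31 - 26-4-6 + 3
= 152 - 36 + 3
= 119

|A ∪ B ∪ C| = 119


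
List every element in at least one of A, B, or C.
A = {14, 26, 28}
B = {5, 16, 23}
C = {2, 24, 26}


A ∪ B = {5, 14, 16, 23, 26, 28}
(A ∪ B) ∪ C = {2, 5, 14, 16, 23, 24, 26, 28}

A ∪ B ∪ C = {2, 5, 14, 16, 23, 24, 26, 28}


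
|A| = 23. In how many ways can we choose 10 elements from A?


C(n,k) = n! / (k!(n-k)!)
C(23,10) = 23! / (10!13!)
= 1144066

C(23,10) = 1144066


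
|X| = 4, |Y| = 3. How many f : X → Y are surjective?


n = |X| = 4, k = |Y| = 3. Surjections via inclusion-exclusion:
S(n,k) = Σ(-1)^i × C(k,i) × (k-i)^n, i=0 to k
i=0: (-1)^0×C(3,0)×3^4 = 81
i=1: (-1)^1×C(3,1)×2^4 = -48
i=2: (-1)^2×C(3,2)×1^4 = 3
i=3: (-1)^3×C(3,3)×0^4 = 0
Total = 36

Number of surjections = 36


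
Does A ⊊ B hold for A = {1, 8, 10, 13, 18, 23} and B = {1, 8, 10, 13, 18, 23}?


A ⊂ B requires: A ⊆ B AND A ≠ B.
A ⊆ B? Yes
A = B? Yes
A = B, so A is not a PROPER subset.

No, A is not a proper subset of B


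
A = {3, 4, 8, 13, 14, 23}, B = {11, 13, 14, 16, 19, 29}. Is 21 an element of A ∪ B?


A = {3, 4, 8, 13, 14, 23}, B = {11, 13, 14, 16, 19, 29}
A ∪ B = all elements in A or B
A ∪ B = {3, 4, 8, 11, 13, 14, 16, 19, 23, 29}
Checking if 21 ∈ A ∪ B
21 is not in A ∪ B → False

21 ∉ A ∪ B


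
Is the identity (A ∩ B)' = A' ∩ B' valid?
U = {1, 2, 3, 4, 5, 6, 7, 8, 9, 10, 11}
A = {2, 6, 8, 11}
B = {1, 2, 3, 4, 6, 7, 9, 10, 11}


LHS: A ∩ B = {2, 6, 11}
(A ∩ B)' = U \ (A ∩ B) = {1, 3, 4, 5, 7, 8, 9, 10}
A' = {1, 3, 4, 5, 7, 9, 10}, B' = {5, 8}
Claimed RHS: A' ∩ B' = {5}
Identity is INVALID: LHS = {1, 3, 4, 5, 7, 8, 9, 10} but the RHS claimed here equals {5}. The correct form is (A ∩ B)' = A' ∪ B'.

Identity is invalid: (A ∩ B)' = {1, 3, 4, 5, 7, 8, 9, 10} but A' ∩ B' = {5}. The correct De Morgan law is (A ∩ B)' = A' ∪ B'.


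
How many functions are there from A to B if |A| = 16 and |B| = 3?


Each of |A| = 16 inputs maps to any of |B| = 3 outputs.
# functions = |B|^|A| = 3^16
= 43046721

Number of functions = 43046721


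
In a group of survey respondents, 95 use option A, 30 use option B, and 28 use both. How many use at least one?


|A ∪ B| = |A| + |B| - |A ∩ B|
= 95 + 30 - 28
= 97

|A ∪ B| = 97


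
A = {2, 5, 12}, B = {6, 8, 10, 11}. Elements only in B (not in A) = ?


A = {2, 5, 12}
B = {6, 8, 10, 11}
Region: only in B (not in A)
Elements: {6, 8, 10, 11}

Elements only in B (not in A): {6, 8, 10, 11}


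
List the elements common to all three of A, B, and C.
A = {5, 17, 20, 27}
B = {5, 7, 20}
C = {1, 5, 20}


A ∩ B = {5, 20}
(A ∩ B) ∩ C = {5, 20}

A ∩ B ∩ C = {5, 20}


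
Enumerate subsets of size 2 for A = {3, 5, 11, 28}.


|A| = 4, so A has C(4,2) = 6 subsets of size 2.
Enumerate by choosing 2 elements from A at a time:
{3, 5}, {3, 11}, {3, 28}, {5, 11}, {5, 28}, {11, 28}

2-element subsets (6 total): {3, 5}, {3, 11}, {3, 28}, {5, 11}, {5, 28}, {11, 28}


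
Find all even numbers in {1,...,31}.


Checking each candidate:
Condition: even numbers in {1,...,31}
Result = {2, 4, 6, 8, 10, 12, 14, 16, 18, 20, 22, 24, 26, 28, 30}

{2, 4, 6, 8, 10, 12, 14, 16, 18, 20, 22, 24, 26, 28, 30}


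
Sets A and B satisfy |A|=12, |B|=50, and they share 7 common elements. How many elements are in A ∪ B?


|A ∪ B| = |A| + |B| - |A ∩ B|
= 12 + 50 - 7
= 55

|A ∪ B| = 55


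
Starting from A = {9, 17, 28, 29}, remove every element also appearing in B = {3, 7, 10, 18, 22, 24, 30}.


A \ B = elements in A but not in B
A = {9, 17, 28, 29}
B = {3, 7, 10, 18, 22, 24, 30}
Remove from A any elements in B
A \ B = {9, 17, 28, 29}

A \ B = {9, 17, 28, 29}


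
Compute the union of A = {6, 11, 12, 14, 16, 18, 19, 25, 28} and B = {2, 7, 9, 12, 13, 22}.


A ∪ B = all elements in A or B (or both)
A = {6, 11, 12, 14, 16, 18, 19, 25, 28}
B = {2, 7, 9, 12, 13, 22}
A ∪ B = {2, 6, 7, 9, 11, 12, 13, 14, 16, 18, 19, 22, 25, 28}

A ∪ B = {2, 6, 7, 9, 11, 12, 13, 14, 16, 18, 19, 22, 25, 28}


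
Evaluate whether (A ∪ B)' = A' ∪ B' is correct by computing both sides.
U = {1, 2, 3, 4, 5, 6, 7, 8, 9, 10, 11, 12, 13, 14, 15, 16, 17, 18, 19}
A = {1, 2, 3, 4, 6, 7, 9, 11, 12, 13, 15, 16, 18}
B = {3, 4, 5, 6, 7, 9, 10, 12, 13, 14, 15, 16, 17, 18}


LHS: A ∪ B = {1, 2, 3, 4, 5, 6, 7, 9, 10, 11, 12, 13, 14, 15, 16, 17, 18}
(A ∪ B)' = U \ (A ∪ B) = {8, 19}
A' = {5, 8, 10, 14, 17, 19}, B' = {1, 2, 8, 11, 19}
Claimed RHS: A' ∪ B' = {1, 2, 5, 8, 10, 11, 14, 17, 19}
Identity is INVALID: LHS = {8, 19} but the RHS claimed here equals {1, 2, 5, 8, 10, 11, 14, 17, 19}. The correct form is (A ∪ B)' = A' ∩ B'.

Identity is invalid: (A ∪ B)' = {8, 19} but A' ∪ B' = {1, 2, 5, 8, 10, 11, 14, 17, 19}. The correct De Morgan law is (A ∪ B)' = A' ∩ B'.


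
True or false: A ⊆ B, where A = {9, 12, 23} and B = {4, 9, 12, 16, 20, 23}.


A ⊆ B means every element of A is in B.
All elements of A are in B.
So A ⊆ B.

Yes, A ⊆ B


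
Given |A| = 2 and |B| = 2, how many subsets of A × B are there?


A relation from A to B is any subset of A × B.
|A × B| = 2 × 2 = 4
# relations = 2^|A × B| = 2^4 = 16

Number of relations = 16


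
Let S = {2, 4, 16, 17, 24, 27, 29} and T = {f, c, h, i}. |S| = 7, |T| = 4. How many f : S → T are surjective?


n = |S| = 7, k = |T| = 4. Surjections via inclusion-exclusion:
S(n,k) = Σ(-1)^i × C(k,i) × (k-i)^n, i=0 to k
i=0: (-1)^0×C(4,0)×4^7 = 16384
i=1: (-1)^1×C(4,1)×3^7 = -8748
i=2: (-1)^2×C(4,2)×2^7 = 768
i=3: (-1)^3×C(4,3)×1^7 = -4
i=4: (-1)^4×C(4,4)×0^7 = 0
Total = 8400

Number of surjections = 8400


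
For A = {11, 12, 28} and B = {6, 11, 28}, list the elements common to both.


A ∩ B = elements in both A and B
A = {11, 12, 28}
B = {6, 11, 28}
A ∩ B = {11, 28}

A ∩ B = {11, 28}


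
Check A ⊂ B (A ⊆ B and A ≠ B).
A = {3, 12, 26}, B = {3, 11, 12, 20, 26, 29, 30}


A ⊂ B requires: A ⊆ B AND A ≠ B.
A ⊆ B? Yes
A = B? No
A ⊂ B: Yes (A is a proper subset of B)

Yes, A ⊂ B


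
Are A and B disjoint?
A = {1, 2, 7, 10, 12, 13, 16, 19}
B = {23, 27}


Disjoint means A ∩ B = ∅.
A ∩ B = ∅
A ∩ B = ∅, so A and B are disjoint.

Yes, A and B are disjoint


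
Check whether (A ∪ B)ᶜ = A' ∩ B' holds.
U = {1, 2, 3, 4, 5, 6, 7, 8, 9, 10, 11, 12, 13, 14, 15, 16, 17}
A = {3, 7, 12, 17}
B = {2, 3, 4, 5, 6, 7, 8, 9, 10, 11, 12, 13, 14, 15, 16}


LHS: A ∪ B = {2, 3, 4, 5, 6, 7, 8, 9, 10, 11, 12, 13, 14, 15, 16, 17}
(A ∪ B)' = U \ (A ∪ B) = {1}
A' = {1, 2, 4, 5, 6, 8, 9, 10, 11, 13, 14, 15, 16}, B' = {1, 17}
Claimed RHS: A' ∩ B' = {1}
Identity is VALID: LHS = RHS = {1} ✓

Identity is valid. (A ∪ B)' = A' ∩ B' = {1}


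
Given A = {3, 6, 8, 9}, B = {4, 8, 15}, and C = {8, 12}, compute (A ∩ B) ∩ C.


A ∩ B = {8}
(A ∩ B) ∩ C = {8}

A ∩ B ∩ C = {8}


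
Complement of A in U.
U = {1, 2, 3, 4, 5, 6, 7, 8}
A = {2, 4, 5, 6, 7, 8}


Aᶜ = U \ A = elements in U but not in A
U = {1, 2, 3, 4, 5, 6, 7, 8}
A = {2, 4, 5, 6, 7, 8}
Aᶜ = {1, 3}

Aᶜ = {1, 3}


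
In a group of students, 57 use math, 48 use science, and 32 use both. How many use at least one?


|A ∪ B| = |A| + |B| - |A ∩ B|
= 57 + 48 - 32
= 73

|A ∪ B| = 73


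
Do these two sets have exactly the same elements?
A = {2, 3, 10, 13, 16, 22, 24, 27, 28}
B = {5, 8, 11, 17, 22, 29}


Two sets are equal iff they have exactly the same elements.
A = {2, 3, 10, 13, 16, 22, 24, 27, 28}
B = {5, 8, 11, 17, 22, 29}
Differences: {2, 3, 5, 8, 10, 11, 13, 16, 17, 24, 27, 28, 29}
A ≠ B

No, A ≠ B


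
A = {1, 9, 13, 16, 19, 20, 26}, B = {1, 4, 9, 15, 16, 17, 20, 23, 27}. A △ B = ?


A △ B = (A \ B) ∪ (B \ A) = elements in exactly one of A or B
A \ B = {13, 19, 26}
B \ A = {4, 15, 17, 23, 27}
A △ B = {4, 13, 15, 17, 19, 23, 26, 27}

A △ B = {4, 13, 15, 17, 19, 23, 26, 27}


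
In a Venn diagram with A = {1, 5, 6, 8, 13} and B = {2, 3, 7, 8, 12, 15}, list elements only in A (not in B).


A = {1, 5, 6, 8, 13}
B = {2, 3, 7, 8, 12, 15}
Region: only in A (not in B)
Elements: {1, 5, 6, 13}

Elements only in A (not in B): {1, 5, 6, 13}


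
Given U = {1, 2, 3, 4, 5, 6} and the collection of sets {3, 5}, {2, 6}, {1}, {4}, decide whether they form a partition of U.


A partition requires: (1) non-empty parts, (2) pairwise disjoint, (3) union = U
Parts: {3, 5}, {2, 6}, {1}, {4}
Union of parts: {1, 2, 3, 4, 5, 6}
U = {1, 2, 3, 4, 5, 6}
All non-empty? True
Pairwise disjoint? True
Covers U? True

Yes, valid partition


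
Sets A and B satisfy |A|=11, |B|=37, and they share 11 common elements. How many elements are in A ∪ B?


|A ∪ B| = |A| + |B| - |A ∩ B|
= 11 + 37 - 11
= 37

|A ∪ B| = 37


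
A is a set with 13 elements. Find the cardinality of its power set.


Number of subsets = 2^n
= 2^13
= 8192

|P(A)| = 8192


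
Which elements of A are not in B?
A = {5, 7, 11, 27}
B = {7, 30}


A \ B = elements in A but not in B
A = {5, 7, 11, 27}
B = {7, 30}
Remove from A any elements in B
A \ B = {5, 11, 27}

A \ B = {5, 11, 27}


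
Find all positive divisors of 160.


Checking each candidate:
Condition: positive divisors of 160
Result = {1, 2, 4, 5, 8, 10, 16, 20, 32, 40, 80, 160}

{1, 2, 4, 5, 8, 10, 16, 20, 32, 40, 80, 160}


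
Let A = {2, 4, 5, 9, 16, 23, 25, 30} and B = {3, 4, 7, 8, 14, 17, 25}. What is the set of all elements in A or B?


A ∪ B = all elements in A or B (or both)
A = {2, 4, 5, 9, 16, 23, 25, 30}
B = {3, 4, 7, 8, 14, 17, 25}
A ∪ B = {2, 3, 4, 5, 7, 8, 9, 14, 16, 17, 23, 25, 30}

A ∪ B = {2, 3, 4, 5, 7, 8, 9, 14, 16, 17, 23, 25, 30}


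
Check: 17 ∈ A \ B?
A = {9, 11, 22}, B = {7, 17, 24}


A = {9, 11, 22}, B = {7, 17, 24}
A \ B = elements in A but not in B
A \ B = {9, 11, 22}
Checking if 17 ∈ A \ B
17 is not in A \ B → False

17 ∉ A \ B


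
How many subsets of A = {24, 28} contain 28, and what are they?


A subset of A contains 28 iff the remaining 1 elements form any subset of A \ {28}.
Count: 2^(n-1) = 2^1 = 2
Subsets containing 28: {28}, {24, 28}

Subsets containing 28 (2 total): {28}, {24, 28}


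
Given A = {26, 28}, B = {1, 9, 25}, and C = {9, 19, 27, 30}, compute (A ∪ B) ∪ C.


A ∪ B = {1, 9, 25, 26, 28}
(A ∪ B) ∪ C = {1, 9, 19, 25, 26, 27, 28, 30}

A ∪ B ∪ C = {1, 9, 19, 25, 26, 27, 28, 30}


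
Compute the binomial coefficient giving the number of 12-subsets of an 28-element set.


C(n,k) = n! / (k!(n-k)!)
C(28,12) = 28! / (12!16!)
= 30421755

C(28,12) = 30421755


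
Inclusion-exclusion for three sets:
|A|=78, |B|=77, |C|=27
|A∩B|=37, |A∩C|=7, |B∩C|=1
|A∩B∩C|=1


|A∪B∪C| = |A|+|B|+|C| - |A∩B|-|A∩C|-|B∩C| + |A∩B∩C|
= 78+77+27 - 37-7-1 + 1
= 182 - 45 + 1
= 138

|A ∪ B ∪ C| = 138


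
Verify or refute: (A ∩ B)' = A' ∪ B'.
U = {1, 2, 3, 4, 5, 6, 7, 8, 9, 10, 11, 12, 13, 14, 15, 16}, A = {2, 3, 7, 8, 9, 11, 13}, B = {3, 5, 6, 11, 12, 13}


LHS: A ∩ B = {3, 11, 13}
(A ∩ B)' = U \ (A ∩ B) = {1, 2, 4, 5, 6, 7, 8, 9, 10, 12, 14, 15, 16}
A' = {1, 4, 5, 6, 10, 12, 14, 15, 16}, B' = {1, 2, 4, 7, 8, 9, 10, 14, 15, 16}
Claimed RHS: A' ∪ B' = {1, 2, 4, 5, 6, 7, 8, 9, 10, 12, 14, 15, 16}
Identity is VALID: LHS = RHS = {1, 2, 4, 5, 6, 7, 8, 9, 10, 12, 14, 15, 16} ✓

Identity is valid. (A ∩ B)' = A' ∪ B' = {1, 2, 4, 5, 6, 7, 8, 9, 10, 12, 14, 15, 16}


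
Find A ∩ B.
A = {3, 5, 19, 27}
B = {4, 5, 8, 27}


A ∩ B = elements in both A and B
A = {3, 5, 19, 27}
B = {4, 5, 8, 27}
A ∩ B = {5, 27}

A ∩ B = {5, 27}


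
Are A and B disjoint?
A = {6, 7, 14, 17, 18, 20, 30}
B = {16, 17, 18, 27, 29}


Disjoint means A ∩ B = ∅.
A ∩ B = {17, 18}
A ∩ B ≠ ∅, so A and B are NOT disjoint.

No, A and B are not disjoint (A ∩ B = {17, 18})


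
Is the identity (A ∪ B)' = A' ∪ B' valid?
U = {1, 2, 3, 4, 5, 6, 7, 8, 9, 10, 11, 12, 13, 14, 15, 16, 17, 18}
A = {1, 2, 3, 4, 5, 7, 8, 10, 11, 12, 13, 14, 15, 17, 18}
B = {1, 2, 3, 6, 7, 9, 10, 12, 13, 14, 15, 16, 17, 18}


LHS: A ∪ B = {1, 2, 3, 4, 5, 6, 7, 8, 9, 10, 11, 12, 13, 14, 15, 16, 17, 18}
(A ∪ B)' = U \ (A ∪ B) = ∅
A' = {6, 9, 16}, B' = {4, 5, 8, 11}
Claimed RHS: A' ∪ B' = {4, 5, 6, 8, 9, 11, 16}
Identity is INVALID: LHS = ∅ but the RHS claimed here equals {4, 5, 6, 8, 9, 11, 16}. The correct form is (A ∪ B)' = A' ∩ B'.

Identity is invalid: (A ∪ B)' = ∅ but A' ∪ B' = {4, 5, 6, 8, 9, 11, 16}. The correct De Morgan law is (A ∪ B)' = A' ∩ B'.


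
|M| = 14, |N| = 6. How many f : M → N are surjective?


n = |M| = 14, k = |N| = 6. Surjections via inclusion-exclusion:
S(n,k) = Σ(-1)^i × C(k,i) × (k-i)^n, i=0 to k
i=0: (-1)^0×C(6,0)×6^14 = 78364164096
i=1: (-1)^1×C(6,1)×5^14 = -36621093750
i=2: (-1)^2×C(6,2)×4^14 = 4026531840
i=3: (-1)^3×C(6,3)×3^14 = -95659380
i=4: (-1)^4×C(6,4)×2^14 = 245760
i=5: (-1)^5×C(6,5)×1^14 = -6
i=6: (-1)^6×C(6,6)×0^14 = 0
Total = 45674188560

Number of surjections = 45674188560


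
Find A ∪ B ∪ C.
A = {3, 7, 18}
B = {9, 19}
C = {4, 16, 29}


A ∪ B = {3, 7, 9, 18, 19}
(A ∪ B) ∪ C = {3, 4, 7, 9, 16, 18, 19, 29}

A ∪ B ∪ C = {3, 4, 7, 9, 16, 18, 19, 29}


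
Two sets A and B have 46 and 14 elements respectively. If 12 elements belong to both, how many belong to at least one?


|A ∪ B| = |A| + |B| - |A ∩ B|
= 46 + 14 - 12
= 48

|A ∪ B| = 48


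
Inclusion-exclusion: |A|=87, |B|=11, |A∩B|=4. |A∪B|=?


|A ∪ B| = |A| + |B| - |A ∩ B|
= 87 + 11 - 4
= 94

|A ∪ B| = 94


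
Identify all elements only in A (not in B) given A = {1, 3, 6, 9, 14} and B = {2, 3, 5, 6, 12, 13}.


A = {1, 3, 6, 9, 14}
B = {2, 3, 5, 6, 12, 13}
Region: only in A (not in B)
Elements: {1, 9, 14}

Elements only in A (not in B): {1, 9, 14}


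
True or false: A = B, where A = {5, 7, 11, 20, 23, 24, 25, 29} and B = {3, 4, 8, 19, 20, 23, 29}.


Two sets are equal iff they have exactly the same elements.
A = {5, 7, 11, 20, 23, 24, 25, 29}
B = {3, 4, 8, 19, 20, 23, 29}
Differences: {3, 4, 5, 7, 8, 11, 19, 24, 25}
A ≠ B

No, A ≠ B


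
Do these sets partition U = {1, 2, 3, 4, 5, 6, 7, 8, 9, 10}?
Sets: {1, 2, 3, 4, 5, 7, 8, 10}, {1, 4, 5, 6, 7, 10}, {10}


A partition requires: (1) non-empty parts, (2) pairwise disjoint, (3) union = U
Parts: {1, 2, 3, 4, 5, 7, 8, 10}, {1, 4, 5, 6, 7, 10}, {10}
Union of parts: {1, 2, 3, 4, 5, 6, 7, 8, 10}
U = {1, 2, 3, 4, 5, 6, 7, 8, 9, 10}
All non-empty? True
Pairwise disjoint? False
Covers U? False

No, not a valid partition


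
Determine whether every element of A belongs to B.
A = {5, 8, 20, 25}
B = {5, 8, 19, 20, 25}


A ⊆ B means every element of A is in B.
All elements of A are in B.
So A ⊆ B.

Yes, A ⊆ B


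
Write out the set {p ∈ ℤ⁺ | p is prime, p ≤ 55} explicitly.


Checking each candidate:
Condition: primes ≤ 55
Result = {2, 3, 5, 7, 11, 13, 17, 19, 23, 29, 31, 37, 41, 43, 47, 53}

{2, 3, 5, 7, 11, 13, 17, 19, 23, 29, 31, 37, 41, 43, 47, 53}


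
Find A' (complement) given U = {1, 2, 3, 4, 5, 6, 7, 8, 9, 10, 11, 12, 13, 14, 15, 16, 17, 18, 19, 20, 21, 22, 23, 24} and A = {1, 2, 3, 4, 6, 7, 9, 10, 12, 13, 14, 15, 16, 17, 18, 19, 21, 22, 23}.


Aᶜ = U \ A = elements in U but not in A
U = {1, 2, 3, 4, 5, 6, 7, 8, 9, 10, 11, 12, 13, 14, 15, 16, 17, 18, 19, 20, 21, 22, 23, 24}
A = {1, 2, 3, 4, 6, 7, 9, 10, 12, 13, 14, 15, 16, 17, 18, 19, 21, 22, 23}
Aᶜ = {5, 8, 11, 20, 24}

Aᶜ = {5, 8, 11, 20, 24}


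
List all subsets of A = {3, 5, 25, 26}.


|A| = 4, so |P(A)| = 2^4 = 16
Enumerate subsets by cardinality (0 to 4):
∅, {3}, {5}, {25}, {26}, {3, 5}, {3, 25}, {3, 26}, {5, 25}, {5, 26}, {25, 26}, {3, 5, 25}, {3, 5, 26}, {3, 25, 26}, {5, 25, 26}, {3, 5, 25, 26}

P(A) has 16 subsets: ∅, {3}, {5}, {25}, {26}, {3, 5}, {3, 25}, {3, 26}, {5, 25}, {5, 26}, {25, 26}, {3, 5, 25}, {3, 5, 26}, {3, 25, 26}, {5, 25, 26}, {3, 5, 25, 26}


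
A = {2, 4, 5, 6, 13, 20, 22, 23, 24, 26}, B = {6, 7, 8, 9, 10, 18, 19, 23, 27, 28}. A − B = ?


A \ B = elements in A but not in B
A = {2, 4, 5, 6, 13, 20, 22, 23, 24, 26}
B = {6, 7, 8, 9, 10, 18, 19, 23, 27, 28}
Remove from A any elements in B
A \ B = {2, 4, 5, 13, 20, 22, 24, 26}

A \ B = {2, 4, 5, 13, 20, 22, 24, 26}


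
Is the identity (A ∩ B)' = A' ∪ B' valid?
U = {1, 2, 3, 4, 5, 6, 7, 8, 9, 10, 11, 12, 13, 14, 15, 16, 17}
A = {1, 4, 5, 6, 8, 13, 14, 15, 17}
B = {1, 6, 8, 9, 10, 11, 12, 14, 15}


LHS: A ∩ B = {1, 6, 8, 14, 15}
(A ∩ B)' = U \ (A ∩ B) = {2, 3, 4, 5, 7, 9, 10, 11, 12, 13, 16, 17}
A' = {2, 3, 7, 9, 10, 11, 12, 16}, B' = {2, 3, 4, 5, 7, 13, 16, 17}
Claimed RHS: A' ∪ B' = {2, 3, 4, 5, 7, 9, 10, 11, 12, 13, 16, 17}
Identity is VALID: LHS = RHS = {2, 3, 4, 5, 7, 9, 10, 11, 12, 13, 16, 17} ✓

Identity is valid. (A ∩ B)' = A' ∪ B' = {2, 3, 4, 5, 7, 9, 10, 11, 12, 13, 16, 17}


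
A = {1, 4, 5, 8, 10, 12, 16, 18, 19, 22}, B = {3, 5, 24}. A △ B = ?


A △ B = (A \ B) ∪ (B \ A) = elements in exactly one of A or B
A \ B = {1, 4, 8, 10, 12, 16, 18, 19, 22}
B \ A = {3, 24}
A △ B = {1, 3, 4, 8, 10, 12, 16, 18, 19, 22, 24}

A △ B = {1, 3, 4, 8, 10, 12, 16, 18, 19, 22, 24}


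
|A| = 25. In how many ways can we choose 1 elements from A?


C(n,k) = n! / (k!(n-k)!)
C(25,1) = 25! / (1!24!)
= 25

C(25,1) = 25


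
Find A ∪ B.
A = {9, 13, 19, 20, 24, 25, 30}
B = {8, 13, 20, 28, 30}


A ∪ B = all elements in A or B (or both)
A = {9, 13, 19, 20, 24, 25, 30}
B = {8, 13, 20, 28, 30}
A ∪ B = {8, 9, 13, 19, 20, 24, 25, 28, 30}

A ∪ B = {8, 9, 13, 19, 20, 24, 25, 28, 30}


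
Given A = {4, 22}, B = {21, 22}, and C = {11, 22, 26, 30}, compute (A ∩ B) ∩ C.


A ∩ B = {22}
(A ∩ B) ∩ C = {22}

A ∩ B ∩ C = {22}


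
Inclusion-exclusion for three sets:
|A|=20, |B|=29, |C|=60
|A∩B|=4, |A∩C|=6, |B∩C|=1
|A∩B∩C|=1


|A∪B∪C| = |A|+|B|+|C| - |A∩B|-|A∩C|-|B∩C| + |A∩B∩C|
= 20+29+60 - 4-6-1 + 1
= 109 - 11 + 1
= 99

|A ∪ B ∪ C| = 99


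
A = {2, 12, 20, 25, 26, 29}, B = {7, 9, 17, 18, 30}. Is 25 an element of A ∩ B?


A = {2, 12, 20, 25, 26, 29}, B = {7, 9, 17, 18, 30}
A ∩ B = elements in both A and B
A ∩ B = ∅
Checking if 25 ∈ A ∩ B
25 is not in A ∩ B → False

25 ∉ A ∩ B


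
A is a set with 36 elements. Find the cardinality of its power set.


Number of subsets = 2^n
= 2^36
= 68719476736

|P(A)| = 68719476736


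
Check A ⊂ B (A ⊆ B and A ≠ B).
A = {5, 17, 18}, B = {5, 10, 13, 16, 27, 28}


A ⊂ B requires: A ⊆ B AND A ≠ B.
A ⊆ B? No
A ⊄ B, so A is not a proper subset.

No, A is not a proper subset of B


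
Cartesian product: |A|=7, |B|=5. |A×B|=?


|A × B| = |A| × |B|
= 7 × 5
= 35

|A × B| = 35


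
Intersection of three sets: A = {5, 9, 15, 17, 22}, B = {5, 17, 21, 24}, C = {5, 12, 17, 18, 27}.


A ∩ B = {5, 17}
(A ∩ B) ∩ C = {5, 17}

A ∩ B ∩ C = {5, 17}


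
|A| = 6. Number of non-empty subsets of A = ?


Total subsets = 2^n = 2^6 = 64
Non-empty subsets exclude the empty set: 2^n - 1
= 64 - 1
= 63

Number of non-empty subsets = 63


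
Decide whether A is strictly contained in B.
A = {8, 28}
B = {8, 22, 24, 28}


A ⊂ B requires: A ⊆ B AND A ≠ B.
A ⊆ B? Yes
A = B? No
A ⊂ B: Yes (A is a proper subset of B)

Yes, A ⊂ B


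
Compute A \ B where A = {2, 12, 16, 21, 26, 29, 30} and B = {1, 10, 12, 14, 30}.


A \ B = elements in A but not in B
A = {2, 12, 16, 21, 26, 29, 30}
B = {1, 10, 12, 14, 30}
Remove from A any elements in B
A \ B = {2, 16, 21, 26, 29}

A \ B = {2, 16, 21, 26, 29}


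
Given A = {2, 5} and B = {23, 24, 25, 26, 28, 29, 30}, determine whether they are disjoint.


Disjoint means A ∩ B = ∅.
A ∩ B = ∅
A ∩ B = ∅, so A and B are disjoint.

Yes, A and B are disjoint


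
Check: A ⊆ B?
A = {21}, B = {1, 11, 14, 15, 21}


A ⊆ B means every element of A is in B.
All elements of A are in B.
So A ⊆ B.

Yes, A ⊆ B


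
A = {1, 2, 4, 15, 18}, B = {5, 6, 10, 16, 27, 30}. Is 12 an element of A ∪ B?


A = {1, 2, 4, 15, 18}, B = {5, 6, 10, 16, 27, 30}
A ∪ B = all elements in A or B
A ∪ B = {1, 2, 4, 5, 6, 10, 15, 16, 18, 27, 30}
Checking if 12 ∈ A ∪ B
12 is not in A ∪ B → False

12 ∉ A ∪ B


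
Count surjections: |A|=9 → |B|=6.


n = |A| = 9, k = |B| = 6. Surjections via inclusion-exclusion:
S(n,k) = Σ(-1)^i × C(k,i) × (k-i)^n, i=0 to k
i=0: (-1)^0×C(6,0)×6^9 = 10077696
i=1: (-1)^1×C(6,1)×5^9 = -11718750
i=2: (-1)^2×C(6,2)×4^9 = 3932160
i=3: (-1)^3×C(6,3)×3^9 = -393660
i=4: (-1)^4×C(6,4)×2^9 = 7680
i=5: (-1)^5×C(6,5)×1^9 = -6
i=6: (-1)^6×C(6,6)×0^9 = 0
Total = 1905120

Number of surjections = 1905120


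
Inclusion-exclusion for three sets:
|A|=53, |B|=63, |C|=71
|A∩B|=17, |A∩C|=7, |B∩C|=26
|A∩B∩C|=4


|A∪B∪C| = |A|+|B|+|C| - |A∩B|-|A∩C|-|B∩C| + |A∩B∩C|
= 53+63+71 - 17-7-26 + 4
= 187 - 50 + 4
= 141

|A ∪ B ∪ C| = 141


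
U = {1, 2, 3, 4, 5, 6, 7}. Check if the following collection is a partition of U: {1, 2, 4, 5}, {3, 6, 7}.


A partition requires: (1) non-empty parts, (2) pairwise disjoint, (3) union = U
Parts: {1, 2, 4, 5}, {3, 6, 7}
Union of parts: {1, 2, 3, 4, 5, 6, 7}
U = {1, 2, 3, 4, 5, 6, 7}
All non-empty? True
Pairwise disjoint? True
Covers U? True

Yes, valid partition


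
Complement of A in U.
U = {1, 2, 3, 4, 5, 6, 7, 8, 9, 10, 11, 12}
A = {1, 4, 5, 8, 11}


Aᶜ = U \ A = elements in U but not in A
U = {1, 2, 3, 4, 5, 6, 7, 8, 9, 10, 11, 12}
A = {1, 4, 5, 8, 11}
Aᶜ = {2, 3, 6, 7, 9, 10, 12}

Aᶜ = {2, 3, 6, 7, 9, 10, 12}


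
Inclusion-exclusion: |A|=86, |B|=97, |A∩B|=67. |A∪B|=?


|A ∪ B| = |A| + |B| - |A ∩ B|
= 86 + 97 - 67
= 116

|A ∪ B| = 116


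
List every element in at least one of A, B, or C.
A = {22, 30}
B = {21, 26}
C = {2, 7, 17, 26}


A ∪ B = {21, 22, 26, 30}
(A ∪ B) ∪ C = {2, 7, 17, 21, 22, 26, 30}

A ∪ B ∪ C = {2, 7, 17, 21, 22, 26, 30}


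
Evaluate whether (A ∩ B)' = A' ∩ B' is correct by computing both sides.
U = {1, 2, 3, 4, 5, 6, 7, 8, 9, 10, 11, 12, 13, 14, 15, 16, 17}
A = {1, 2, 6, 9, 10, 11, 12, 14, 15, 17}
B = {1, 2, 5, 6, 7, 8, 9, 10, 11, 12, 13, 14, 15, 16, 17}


LHS: A ∩ B = {1, 2, 6, 9, 10, 11, 12, 14, 15, 17}
(A ∩ B)' = U \ (A ∩ B) = {3, 4, 5, 7, 8, 13, 16}
A' = {3, 4, 5, 7, 8, 13, 16}, B' = {3, 4}
Claimed RHS: A' ∩ B' = {3, 4}
Identity is INVALID: LHS = {3, 4, 5, 7, 8, 13, 16} but the RHS claimed here equals {3, 4}. The correct form is (A ∩ B)' = A' ∪ B'.

Identity is invalid: (A ∩ B)' = {3, 4, 5, 7, 8, 13, 16} but A' ∩ B' = {3, 4}. The correct De Morgan law is (A ∩ B)' = A' ∪ B'.


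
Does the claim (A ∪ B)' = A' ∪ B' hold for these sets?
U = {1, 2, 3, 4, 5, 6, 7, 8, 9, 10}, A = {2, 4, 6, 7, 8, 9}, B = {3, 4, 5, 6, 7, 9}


LHS: A ∪ B = {2, 3, 4, 5, 6, 7, 8, 9}
(A ∪ B)' = U \ (A ∪ B) = {1, 10}
A' = {1, 3, 5, 10}, B' = {1, 2, 8, 10}
Claimed RHS: A' ∪ B' = {1, 2, 3, 5, 8, 10}
Identity is INVALID: LHS = {1, 10} but the RHS claimed here equals {1, 2, 3, 5, 8, 10}. The correct form is (A ∪ B)' = A' ∩ B'.

Identity is invalid: (A ∪ B)' = {1, 10} but A' ∪ B' = {1, 2, 3, 5, 8, 10}. The correct De Morgan law is (A ∪ B)' = A' ∩ B'.


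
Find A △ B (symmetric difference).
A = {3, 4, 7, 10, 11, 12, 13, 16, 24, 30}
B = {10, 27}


A △ B = (A \ B) ∪ (B \ A) = elements in exactly one of A or B
A \ B = {3, 4, 7, 11, 12, 13, 16, 24, 30}
B \ A = {27}
A △ B = {3, 4, 7, 11, 12, 13, 16, 24, 27, 30}

A △ B = {3, 4, 7, 11, 12, 13, 16, 24, 27, 30}


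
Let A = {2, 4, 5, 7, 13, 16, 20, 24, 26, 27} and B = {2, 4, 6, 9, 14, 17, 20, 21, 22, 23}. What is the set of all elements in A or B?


A ∪ B = all elements in A or B (or both)
A = {2, 4, 5, 7, 13, 16, 20, 24, 26, 27}
B = {2, 4, 6, 9, 14, 17, 20, 21, 22, 23}
A ∪ B = {2, 4, 5, 6, 7, 9, 13, 14, 16, 17, 20, 21, 22, 23, 24, 26, 27}

A ∪ B = {2, 4, 5, 6, 7, 9, 13, 14, 16, 17, 20, 21, 22, 23, 24, 26, 27}


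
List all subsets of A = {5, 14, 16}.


|A| = 3, so |P(A)| = 2^3 = 8
Enumerate subsets by cardinality (0 to 3):
∅, {5}, {14}, {16}, {5, 14}, {5, 16}, {14, 16}, {5, 14, 16}

P(A) has 8 subsets: ∅, {5}, {14}, {16}, {5, 14}, {5, 16}, {14, 16}, {5, 14, 16}


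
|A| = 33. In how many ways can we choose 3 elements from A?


C(n,k) = n! / (k!(n-k)!)
C(33,3) = 33! / (3!30!)
= 5456

C(33,3) = 5456


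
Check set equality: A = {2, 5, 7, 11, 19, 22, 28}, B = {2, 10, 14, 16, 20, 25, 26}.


Two sets are equal iff they have exactly the same elements.
A = {2, 5, 7, 11, 19, 22, 28}
B = {2, 10, 14, 16, 20, 25, 26}
Differences: {5, 7, 10, 11, 14, 16, 19, 20, 22, 25, 26, 28}
A ≠ B

No, A ≠ B


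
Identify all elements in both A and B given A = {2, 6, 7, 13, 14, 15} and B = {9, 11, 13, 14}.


A = {2, 6, 7, 13, 14, 15}
B = {9, 11, 13, 14}
Region: in both A and B
Elements: {13, 14}

Elements in both A and B: {13, 14}


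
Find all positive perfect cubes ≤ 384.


Checking each candidate:
Condition: positive perfect cubes ≤ 384
Result = {1, 8, 27, 64, 125, 216, 343}

{1, 8, 27, 64, 125, 216, 343}


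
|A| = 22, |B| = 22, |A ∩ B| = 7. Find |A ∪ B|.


|A ∪ B| = |A| + |B| - |A ∩ B|
= 22 + 22 - 7
= 37

|A ∪ B| = 37


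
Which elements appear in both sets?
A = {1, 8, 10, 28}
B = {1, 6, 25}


A ∩ B = elements in both A and B
A = {1, 8, 10, 28}
B = {1, 6, 25}
A ∩ B = {1}

A ∩ B = {1}


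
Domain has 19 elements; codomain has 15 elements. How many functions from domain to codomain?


Each of |A| = 19 inputs maps to any of |B| = 15 outputs.
# functions = |B|^|A| = 15^19
= 22168378200531005859375

Number of functions = 22168378200531005859375


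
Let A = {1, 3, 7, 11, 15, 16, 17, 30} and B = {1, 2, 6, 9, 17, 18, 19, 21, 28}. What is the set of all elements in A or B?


A ∪ B = all elements in A or B (or both)
A = {1, 3, 7, 11, 15, 16, 17, 30}
B = {1, 2, 6, 9, 17, 18, 19, 21, 28}
A ∪ B = {1, 2, 3, 6, 7, 9, 11, 15, 16, 17, 18, 19, 21, 28, 30}

A ∪ B = {1, 2, 3, 6, 7, 9, 11, 15, 16, 17, 18, 19, 21, 28, 30}


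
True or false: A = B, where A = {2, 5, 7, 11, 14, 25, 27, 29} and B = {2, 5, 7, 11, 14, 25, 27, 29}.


Two sets are equal iff they have exactly the same elements.
A = {2, 5, 7, 11, 14, 25, 27, 29}
B = {2, 5, 7, 11, 14, 25, 27, 29}
Same elements → A = B

Yes, A = B


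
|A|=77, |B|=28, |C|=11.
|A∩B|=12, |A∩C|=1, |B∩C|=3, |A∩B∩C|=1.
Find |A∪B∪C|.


|A∪B∪C| = |A|+|B|+|C| - |A∩B|-|A∩C|-|B∩C| + |A∩B∩C|
= 77+28+11 - 12-1-3 + 1
= 116 - 16 + 1
= 101

|A ∪ B ∪ C| = 101


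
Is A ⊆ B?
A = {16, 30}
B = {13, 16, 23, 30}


A ⊆ B means every element of A is in B.
All elements of A are in B.
So A ⊆ B.

Yes, A ⊆ B


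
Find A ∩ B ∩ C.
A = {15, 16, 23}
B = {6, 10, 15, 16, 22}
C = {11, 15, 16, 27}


A ∩ B = {15, 16}
(A ∩ B) ∩ C = {15, 16}

A ∩ B ∩ C = {15, 16}


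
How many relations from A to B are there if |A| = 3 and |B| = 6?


A relation from A to B is any subset of A × B.
|A × B| = 3 × 6 = 18
# relations = 2^|A × B| = 2^18 = 262144

Number of relations = 262144


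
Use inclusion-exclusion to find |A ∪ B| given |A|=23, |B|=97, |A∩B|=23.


|A ∪ B| = |A| + |B| - |A ∩ B|
= 23 + 97 - 23
= 97

|A ∪ B| = 97


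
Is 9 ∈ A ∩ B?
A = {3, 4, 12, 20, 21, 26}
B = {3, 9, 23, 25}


A = {3, 4, 12, 20, 21, 26}, B = {3, 9, 23, 25}
A ∩ B = elements in both A and B
A ∩ B = {3}
Checking if 9 ∈ A ∩ B
9 is not in A ∩ B → False

9 ∉ A ∩ B


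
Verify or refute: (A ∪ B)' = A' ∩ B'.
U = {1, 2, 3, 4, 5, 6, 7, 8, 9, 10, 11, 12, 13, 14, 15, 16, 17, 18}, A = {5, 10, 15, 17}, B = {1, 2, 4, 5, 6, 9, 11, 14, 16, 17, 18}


LHS: A ∪ B = {1, 2, 4, 5, 6, 9, 10, 11, 14, 15, 16, 17, 18}
(A ∪ B)' = U \ (A ∪ B) = {3, 7, 8, 12, 13}
A' = {1, 2, 3, 4, 6, 7, 8, 9, 11, 12, 13, 14, 16, 18}, B' = {3, 7, 8, 10, 12, 13, 15}
Claimed RHS: A' ∩ B' = {3, 7, 8, 12, 13}
Identity is VALID: LHS = RHS = {3, 7, 8, 12, 13} ✓

Identity is valid. (A ∪ B)' = A' ∩ B' = {3, 7, 8, 12, 13}


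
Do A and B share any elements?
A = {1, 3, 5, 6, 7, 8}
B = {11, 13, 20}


Disjoint means A ∩ B = ∅.
A ∩ B = ∅
A ∩ B = ∅, so A and B are disjoint.

No — A and B share no elements (A ∩ B = ∅), so they are disjoint


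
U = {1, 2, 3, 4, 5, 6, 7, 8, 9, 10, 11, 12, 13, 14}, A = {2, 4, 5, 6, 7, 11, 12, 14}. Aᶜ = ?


Aᶜ = U \ A = elements in U but not in A
U = {1, 2, 3, 4, 5, 6, 7, 8, 9, 10, 11, 12, 13, 14}
A = {2, 4, 5, 6, 7, 11, 12, 14}
Aᶜ = {1, 3, 8, 9, 10, 13}

Aᶜ = {1, 3, 8, 9, 10, 13}


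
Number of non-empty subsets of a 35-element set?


Total subsets = 2^n = 2^35 = 34359738368
Non-empty subsets exclude the empty set: 2^n - 1
= 34359738368 - 1
= 34359738367

Number of non-empty subsets = 34359738367


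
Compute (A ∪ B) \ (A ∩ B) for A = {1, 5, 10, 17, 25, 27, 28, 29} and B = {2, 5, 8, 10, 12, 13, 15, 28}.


A △ B = (A \ B) ∪ (B \ A) = elements in exactly one of A or B
A \ B = {1, 17, 25, 27, 29}
B \ A = {2, 8, 12, 13, 15}
A △ B = {1, 2, 8, 12, 13, 15, 17, 25, 27, 29}

A △ B = {1, 2, 8, 12, 13, 15, 17, 25, 27, 29}


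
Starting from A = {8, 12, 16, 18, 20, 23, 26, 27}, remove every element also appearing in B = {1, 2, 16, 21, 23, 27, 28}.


A \ B = elements in A but not in B
A = {8, 12, 16, 18, 20, 23, 26, 27}
B = {1, 2, 16, 21, 23, 27, 28}
Remove from A any elements in B
A \ B = {8, 12, 18, 20, 26}

A \ B = {8, 12, 18, 20, 26}


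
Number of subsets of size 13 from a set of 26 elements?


C(n,k) = n! / (k!(n-k)!)
C(26,13) = 26! / (13!13!)
= 10400600

C(26,13) = 10400600


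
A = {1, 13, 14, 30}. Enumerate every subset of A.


|A| = 4, so |P(A)| = 2^4 = 16
Enumerate subsets by cardinality (0 to 4):
∅, {1}, {13}, {14}, {30}, {1, 13}, {1, 14}, {1, 30}, {13, 14}, {13, 30}, {14, 30}, {1, 13, 14}, {1, 13, 30}, {1, 14, 30}, {13, 14, 30}, {1, 13, 14, 30}

P(A) has 16 subsets: ∅, {1}, {13}, {14}, {30}, {1, 13}, {1, 14}, {1, 30}, {13, 14}, {13, 30}, {14, 30}, {1, 13, 14}, {1, 13, 30}, {1, 14, 30}, {13, 14, 30}, {1, 13, 14, 30}


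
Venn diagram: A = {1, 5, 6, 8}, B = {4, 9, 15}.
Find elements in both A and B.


A = {1, 5, 6, 8}
B = {4, 9, 15}
Region: in both A and B
Elements: ∅

Elements in both A and B: ∅


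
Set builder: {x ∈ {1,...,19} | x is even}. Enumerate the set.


Checking each candidate:
Condition: even numbers in {1,...,19}
Result = {2, 4, 6, 8, 10, 12, 14, 16, 18}

{2, 4, 6, 8, 10, 12, 14, 16, 18}


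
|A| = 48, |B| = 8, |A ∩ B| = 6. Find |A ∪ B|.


|A ∪ B| = |A| + |B| - |A ∩ B|
= 48 + 8 - 6
= 50

|A ∪ B| = 50


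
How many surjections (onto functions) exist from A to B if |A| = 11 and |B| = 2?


n = |A| = 11, k = |B| = 2. Surjections via inclusion-exclusion:
S(n,k) = Σ(-1)^i × C(k,i) × (k-i)^n, i=0 to k
i=0: (-1)^0×C(2,0)×2^11 = 2048
i=1: (-1)^1×C(2,1)×1^11 = -2
i=2: (-1)^2×C(2,2)×0^11 = 0
Total = 2046

Number of surjections = 2046


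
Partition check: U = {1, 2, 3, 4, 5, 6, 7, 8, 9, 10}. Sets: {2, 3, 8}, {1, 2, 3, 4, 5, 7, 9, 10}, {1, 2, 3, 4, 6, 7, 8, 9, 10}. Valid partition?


A partition requires: (1) non-empty parts, (2) pairwise disjoint, (3) union = U
Parts: {2, 3, 8}, {1, 2, 3, 4, 5, 7, 9, 10}, {1, 2, 3, 4, 6, 7, 8, 9, 10}
Union of parts: {1, 2, 3, 4, 5, 6, 7, 8, 9, 10}
U = {1, 2, 3, 4, 5, 6, 7, 8, 9, 10}
All non-empty? True
Pairwise disjoint? False
Covers U? True

No, not a valid partition


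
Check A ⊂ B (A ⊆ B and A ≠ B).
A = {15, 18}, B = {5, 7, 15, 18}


A ⊂ B requires: A ⊆ B AND A ≠ B.
A ⊆ B? Yes
A = B? No
A ⊂ B: Yes (A is a proper subset of B)

Yes, A ⊂ B


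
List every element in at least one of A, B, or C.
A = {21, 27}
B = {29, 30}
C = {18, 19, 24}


A ∪ B = {21, 27, 29, 30}
(A ∪ B) ∪ C = {18, 19, 21, 24, 27, 29, 30}

A ∪ B ∪ C = {18, 19, 21, 24, 27, 29, 30}


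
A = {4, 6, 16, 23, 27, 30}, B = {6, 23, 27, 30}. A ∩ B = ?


A ∩ B = elements in both A and B
A = {4, 6, 16, 23, 27, 30}
B = {6, 23, 27, 30}
A ∩ B = {6, 23, 27, 30}

A ∩ B = {6, 23, 27, 30}


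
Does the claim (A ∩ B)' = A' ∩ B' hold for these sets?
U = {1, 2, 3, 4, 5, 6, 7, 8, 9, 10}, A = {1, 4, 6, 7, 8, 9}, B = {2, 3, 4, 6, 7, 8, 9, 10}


LHS: A ∩ B = {4, 6, 7, 8, 9}
(A ∩ B)' = U \ (A ∩ B) = {1, 2, 3, 5, 10}
A' = {2, 3, 5, 10}, B' = {1, 5}
Claimed RHS: A' ∩ B' = {5}
Identity is INVALID: LHS = {1, 2, 3, 5, 10} but the RHS claimed here equals {5}. The correct form is (A ∩ B)' = A' ∪ B'.

Identity is invalid: (A ∩ B)' = {1, 2, 3, 5, 10} but A' ∩ B' = {5}. The correct De Morgan law is (A ∩ B)' = A' ∪ B'.


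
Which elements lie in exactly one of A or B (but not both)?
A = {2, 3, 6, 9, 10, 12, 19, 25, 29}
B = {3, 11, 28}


A △ B = (A \ B) ∪ (B \ A) = elements in exactly one of A or B
A \ B = {2, 6, 9, 10, 12, 19, 25, 29}
B \ A = {11, 28}
A △ B = {2, 6, 9, 10, 11, 12, 19, 25, 28, 29}

A △ B = {2, 6, 9, 10, 11, 12, 19, 25, 28, 29}


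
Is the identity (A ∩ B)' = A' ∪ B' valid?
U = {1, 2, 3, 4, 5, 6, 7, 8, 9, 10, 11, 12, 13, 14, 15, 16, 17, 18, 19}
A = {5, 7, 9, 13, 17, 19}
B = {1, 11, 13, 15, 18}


LHS: A ∩ B = {13}
(A ∩ B)' = U \ (A ∩ B) = {1, 2, 3, 4, 5, 6, 7, 8, 9, 10, 11, 12, 14, 15, 16, 17, 18, 19}
A' = {1, 2, 3, 4, 6, 8, 10, 11, 12, 14, 15, 16, 18}, B' = {2, 3, 4, 5, 6, 7, 8, 9, 10, 12, 14, 16, 17, 19}
Claimed RHS: A' ∪ B' = {1, 2, 3, 4, 5, 6, 7, 8, 9, 10, 11, 12, 14, 15, 16, 17, 18, 19}
Identity is VALID: LHS = RHS = {1, 2, 3, 4, 5, 6, 7, 8, 9, 10, 11, 12, 14, 15, 16, 17, 18, 19} ✓

Identity is valid. (A ∩ B)' = A' ∪ B' = {1, 2, 3, 4, 5, 6, 7, 8, 9, 10, 11, 12, 14, 15, 16, 17, 18, 19}


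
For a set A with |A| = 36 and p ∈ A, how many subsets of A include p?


Subsets of A containing p correspond to subsets of A \ {p}, which has 35 elements.
Count = 2^(n-1) = 2^35
= 34359738368

Number of subsets containing p = 34359738368


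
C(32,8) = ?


C(n,k) = n! / (k!(n-k)!)
C(32,8) = 32! / (8!24!)
= 10518300

C(32,8) = 10518300


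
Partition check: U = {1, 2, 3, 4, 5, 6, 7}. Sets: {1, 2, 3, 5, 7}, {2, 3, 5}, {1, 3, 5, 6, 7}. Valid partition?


A partition requires: (1) non-empty parts, (2) pairwise disjoint, (3) union = U
Parts: {1, 2, 3, 5, 7}, {2, 3, 5}, {1, 3, 5, 6, 7}
Union of parts: {1, 2, 3, 5, 6, 7}
U = {1, 2, 3, 4, 5, 6, 7}
All non-empty? True
Pairwise disjoint? False
Covers U? False

No, not a valid partition


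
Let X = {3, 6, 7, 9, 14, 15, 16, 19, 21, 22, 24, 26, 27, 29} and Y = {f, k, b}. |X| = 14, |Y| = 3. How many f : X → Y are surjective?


n = |X| = 14, k = |Y| = 3. Surjections via inclusion-exclusion:
S(n,k) = Σ(-1)^i × C(k,i) × (k-i)^n, i=0 to k
i=0: (-1)^0×C(3,0)×3^14 = 4782969
i=1: (-1)^1×C(3,1)×2^14 = -49152
i=2: (-1)^2×C(3,2)×1^14 = 3
i=3: (-1)^3×C(3,3)×0^14 = 0
Total = 4733820

Number of surjections = 4733820


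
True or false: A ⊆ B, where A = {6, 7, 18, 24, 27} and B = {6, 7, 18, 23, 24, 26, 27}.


A ⊆ B means every element of A is in B.
All elements of A are in B.
So A ⊆ B.

Yes, A ⊆ B


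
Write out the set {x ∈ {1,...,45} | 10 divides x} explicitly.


Checking each candidate:
Condition: multiples of 10 in {1,...,45}
Result = {10, 20, 30, 40}

{10, 20, 30, 40}


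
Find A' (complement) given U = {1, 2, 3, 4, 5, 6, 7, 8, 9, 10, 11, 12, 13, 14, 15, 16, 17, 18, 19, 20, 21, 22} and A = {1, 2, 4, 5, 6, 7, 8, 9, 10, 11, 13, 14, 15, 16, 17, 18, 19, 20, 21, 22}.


Aᶜ = U \ A = elements in U but not in A
U = {1, 2, 3, 4, 5, 6, 7, 8, 9, 10, 11, 12, 13, 14, 15, 16, 17, 18, 19, 20, 21, 22}
A = {1, 2, 4, 5, 6, 7, 8, 9, 10, 11, 13, 14, 15, 16, 17, 18, 19, 20, 21, 22}
Aᶜ = {3, 12}

Aᶜ = {3, 12}


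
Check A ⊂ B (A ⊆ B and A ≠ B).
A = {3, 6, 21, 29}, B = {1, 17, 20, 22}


A ⊂ B requires: A ⊆ B AND A ≠ B.
A ⊆ B? No
A ⊄ B, so A is not a proper subset.

No, A is not a proper subset of B


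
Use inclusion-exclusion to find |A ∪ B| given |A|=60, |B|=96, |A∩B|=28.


|A ∪ B| = |A| + |B| - |A ∩ B|
= 60 + 96 - 28
= 128

|A ∪ B| = 128


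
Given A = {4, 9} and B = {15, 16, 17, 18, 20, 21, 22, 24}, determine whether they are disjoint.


Disjoint means A ∩ B = ∅.
A ∩ B = ∅
A ∩ B = ∅, so A and B are disjoint.

Yes, A and B are disjoint


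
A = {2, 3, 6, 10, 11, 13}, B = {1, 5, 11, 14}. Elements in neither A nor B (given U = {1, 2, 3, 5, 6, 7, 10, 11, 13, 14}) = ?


A = {2, 3, 6, 10, 11, 13}
B = {1, 5, 11, 14}
Region: in neither A nor B (given U = {1, 2, 3, 5, 6, 7, 10, 11, 13, 14})
Elements: {7}

Elements in neither A nor B (given U = {1, 2, 3, 5, 6, 7, 10, 11, 13, 14}): {7}


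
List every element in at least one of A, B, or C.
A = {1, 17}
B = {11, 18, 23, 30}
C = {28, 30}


A ∪ B = {1, 11, 17, 18, 23, 30}
(A ∪ B) ∪ C = {1, 11, 17, 18, 23, 28, 30}

A ∪ B ∪ C = {1, 11, 17, 18, 23, 28, 30}


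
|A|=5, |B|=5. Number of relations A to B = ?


A relation from A to B is any subset of A × B.
|A × B| = 5 × 5 = 25
# relations = 2^|A × B| = 2^25 = 33554432

Number of relations = 33554432


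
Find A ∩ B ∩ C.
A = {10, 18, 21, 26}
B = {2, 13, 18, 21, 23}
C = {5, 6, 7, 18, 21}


A ∩ B = {18, 21}
(A ∩ B) ∩ C = {18, 21}

A ∩ B ∩ C = {18, 21}


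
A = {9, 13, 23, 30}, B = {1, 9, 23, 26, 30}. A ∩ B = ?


A ∩ B = elements in both A and B
A = {9, 13, 23, 30}
B = {1, 9, 23, 26, 30}
A ∩ B = {9, 23, 30}

A ∩ B = {9, 23, 30}


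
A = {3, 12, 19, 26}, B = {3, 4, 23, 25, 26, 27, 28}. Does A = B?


Two sets are equal iff they have exactly the same elements.
A = {3, 12, 19, 26}
B = {3, 4, 23, 25, 26, 27, 28}
Differences: {4, 12, 19, 23, 25, 27, 28}
A ≠ B

No, A ≠ B


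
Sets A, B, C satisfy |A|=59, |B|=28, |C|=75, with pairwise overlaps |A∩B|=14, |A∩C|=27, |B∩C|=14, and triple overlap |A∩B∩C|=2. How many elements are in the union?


|A∪B∪C| = |A|+|B|+|C| - |A∩B|-|A∩C|-|B∩C| + |A∩B∩C|
= 59+28+75 - 14-27-14 + 2
= 162 - 55 + 2
= 109

|A ∪ B ∪ C| = 109


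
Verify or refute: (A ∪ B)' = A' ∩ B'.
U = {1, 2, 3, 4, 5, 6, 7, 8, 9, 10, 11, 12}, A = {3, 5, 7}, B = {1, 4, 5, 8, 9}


LHS: A ∪ B = {1, 3, 4, 5, 7, 8, 9}
(A ∪ B)' = U \ (A ∪ B) = {2, 6, 10, 11, 12}
A' = {1, 2, 4, 6, 8, 9, 10, 11, 12}, B' = {2, 3, 6, 7, 10, 11, 12}
Claimed RHS: A' ∩ B' = {2, 6, 10, 11, 12}
Identity is VALID: LHS = RHS = {2, 6, 10, 11, 12} ✓

Identity is valid. (A ∪ B)' = A' ∩ B' = {2, 6, 10, 11, 12}


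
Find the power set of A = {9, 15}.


|A| = 2, so |P(A)| = 2^2 = 4
Enumerate subsets by cardinality (0 to 2):
∅, {9}, {15}, {9, 15}

P(A) has 4 subsets: ∅, {9}, {15}, {9, 15}


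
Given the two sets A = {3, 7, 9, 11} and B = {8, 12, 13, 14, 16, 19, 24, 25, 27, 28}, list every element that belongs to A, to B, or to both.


A ∪ B = all elements in A or B (or both)
A = {3, 7, 9, 11}
B = {8, 12, 13, 14, 16, 19, 24, 25, 27, 28}
A ∪ B = {3, 7, 8, 9, 11, 12, 13, 14, 16, 19, 24, 25, 27, 28}

A ∪ B = {3, 7, 8, 9, 11, 12, 13, 14, 16, 19, 24, 25, 27, 28}
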